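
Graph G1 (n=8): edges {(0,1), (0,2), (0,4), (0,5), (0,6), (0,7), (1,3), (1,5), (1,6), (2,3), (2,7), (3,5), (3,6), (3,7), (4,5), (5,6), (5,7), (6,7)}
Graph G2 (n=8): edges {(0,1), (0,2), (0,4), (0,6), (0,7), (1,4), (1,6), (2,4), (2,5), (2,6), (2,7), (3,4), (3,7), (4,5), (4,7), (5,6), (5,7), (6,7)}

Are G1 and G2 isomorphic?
Yes, isomorphic

The graphs are isomorphic.
One valid mapping φ: V(G1) → V(G2): 0→4, 1→5, 2→1, 3→6, 4→3, 5→7, 6→2, 7→0

Verify φ preserves adjacency — for each edge of G1, its image is an edge of G2:
  (0,1) → (φ(0),φ(1)) = (4,5) ∈ E(G2) ✓
  (0,2) → (φ(0),φ(2)) = (1,4) ∈ E(G2) ✓
  (0,4) → (φ(0),φ(4)) = (3,4) ∈ E(G2) ✓
  (0,5) → (φ(0),φ(5)) = (4,7) ∈ E(G2) ✓
  (0,6) → (φ(0),φ(6)) = (2,4) ∈ E(G2) ✓
  (0,7) → (φ(0),φ(7)) = (0,4) ∈ E(G2) ✓
  (1,3) → (φ(1),φ(3)) = (5,6) ∈ E(G2) ✓
  (1,5) → (φ(1),φ(5)) = (5,7) ∈ E(G2) ✓
  (1,6) → (φ(1),φ(6)) = (2,5) ∈ E(G2) ✓
  (2,3) → (φ(2),φ(3)) = (1,6) ∈ E(G2) ✓
  (2,7) → (φ(2),φ(7)) = (0,1) ∈ E(G2) ✓
  (3,5) → (φ(3),φ(5)) = (6,7) ∈ E(G2) ✓
  (3,6) → (φ(3),φ(6)) = (2,6) ∈ E(G2) ✓
  (3,7) → (φ(3),φ(7)) = (0,6) ∈ E(G2) ✓
  (4,5) → (φ(4),φ(5)) = (3,7) ∈ E(G2) ✓
  (5,6) → (φ(5),φ(6)) = (2,7) ∈ E(G2) ✓
  (5,7) → (φ(5),φ(7)) = (0,7) ∈ E(G2) ✓
  (6,7) → (φ(6),φ(7)) = (0,2) ∈ E(G2) ✓
All 18 edges of G1 map to edges of G2, and |E(G1)| = |E(G2)| = 18, so φ is a bijection on edges as well as vertices. Hence G1 ≅ G2.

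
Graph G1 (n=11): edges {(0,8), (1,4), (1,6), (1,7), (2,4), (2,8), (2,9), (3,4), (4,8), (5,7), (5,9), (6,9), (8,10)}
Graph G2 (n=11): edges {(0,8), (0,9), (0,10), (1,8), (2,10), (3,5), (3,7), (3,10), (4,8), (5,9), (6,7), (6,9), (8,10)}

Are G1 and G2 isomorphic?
Yes, isomorphic

The graphs are isomorphic.
One valid mapping φ: V(G1) → V(G2): 0→1, 1→3, 2→0, 3→2, 4→10, 5→6, 6→5, 7→7, 8→8, 9→9, 10→4

Verify φ preserves adjacency — for each edge of G1, its image is an edge of G2:
  (0,8) → (φ(0),φ(8)) = (1,8) ∈ E(G2) ✓
  (1,4) → (φ(1),φ(4)) = (3,10) ∈ E(G2) ✓
  (1,6) → (φ(1),φ(6)) = (3,5) ∈ E(G2) ✓
  (1,7) → (φ(1),φ(7)) = (3,7) ∈ E(G2) ✓
  (2,4) → (φ(2),φ(4)) = (0,10) ∈ E(G2) ✓
  (2,8) → (φ(2),φ(8)) = (0,8) ∈ E(G2) ✓
  (2,9) → (φ(2),φ(9)) = (0,9) ∈ E(G2) ✓
  (3,4) → (φ(3),φ(4)) = (2,10) ∈ E(G2) ✓
  (4,8) → (φ(4),φ(8)) = (8,10) ∈ E(G2) ✓
  (5,7) → (φ(5),φ(7)) = (6,7) ∈ E(G2) ✓
  (5,9) → (φ(5),φ(9)) = (6,9) ∈ E(G2) ✓
  (6,9) → (φ(6),φ(9)) = (5,9) ∈ E(G2) ✓
  (8,10) → (φ(8),φ(10)) = (4,8) ∈ E(G2) ✓
All 13 edges of G1 map to edges of G2, and |E(G1)| = |E(G2)| = 13, so φ is a bijection on edges as well as vertices. Hence G1 ≅ G2.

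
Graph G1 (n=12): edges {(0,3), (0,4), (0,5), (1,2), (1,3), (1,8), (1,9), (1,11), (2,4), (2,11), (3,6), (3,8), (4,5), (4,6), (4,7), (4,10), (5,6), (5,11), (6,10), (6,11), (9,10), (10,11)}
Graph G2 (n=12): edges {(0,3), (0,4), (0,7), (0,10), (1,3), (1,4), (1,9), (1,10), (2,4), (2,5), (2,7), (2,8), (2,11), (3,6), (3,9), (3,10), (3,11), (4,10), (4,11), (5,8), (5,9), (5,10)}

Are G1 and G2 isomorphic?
Yes, isomorphic

The graphs are isomorphic.
One valid mapping φ: V(G1) → V(G2): 0→9, 1→2, 2→11, 3→5, 4→3, 5→1, 6→10, 7→6, 8→8, 9→7, 10→0, 11→4

Verify φ preserves adjacency — for each edge of G1, its image is an edge of G2:
  (0,3) → (φ(0),φ(3)) = (5,9) ∈ E(G2) ✓
  (0,4) → (φ(0),φ(4)) = (3,9) ∈ E(G2) ✓
  (0,5) → (φ(0),φ(5)) = (1,9) ∈ E(G2) ✓
  (1,2) → (φ(1),φ(2)) = (2,11) ∈ E(G2) ✓
  (1,3) → (φ(1),φ(3)) = (2,5) ∈ E(G2) ✓
  (1,8) → (φ(1),φ(8)) = (2,8) ∈ E(G2) ✓
  (1,9) → (φ(1),φ(9)) = (2,7) ∈ E(G2) ✓
  (1,11) → (φ(1),φ(11)) = (2,4) ∈ E(G2) ✓
  (2,4) → (φ(2),φ(4)) = (3,11) ∈ E(G2) ✓
  (2,11) → (φ(2),φ(11)) = (4,11) ∈ E(G2) ✓
  (3,6) → (φ(3),φ(6)) = (5,10) ∈ E(G2) ✓
  (3,8) → (φ(3),φ(8)) = (5,8) ∈ E(G2) ✓
  (4,5) → (φ(4),φ(5)) = (1,3) ∈ E(G2) ✓
  (4,6) → (φ(4),φ(6)) = (3,10) ∈ E(G2) ✓
  (4,7) → (φ(4),φ(7)) = (3,6) ∈ E(G2) ✓
  (4,10) → (φ(4),φ(10)) = (0,3) ∈ E(G2) ✓
  (5,6) → (φ(5),φ(6)) = (1,10) ∈ E(G2) ✓
  (5,11) → (φ(5),φ(11)) = (1,4) ∈ E(G2) ✓
  (6,10) → (φ(6),φ(10)) = (0,10) ∈ E(G2) ✓
  (6,11) → (φ(6),φ(11)) = (4,10) ∈ E(G2) ✓
  (9,10) → (φ(9),φ(10)) = (0,7) ∈ E(G2) ✓
  (10,11) → (φ(10),φ(11)) = (0,4) ∈ E(G2) ✓
All 22 edges of G1 map to edges of G2, and |E(G1)| = |E(G2)| = 22, so φ is a bijection on edges as well as vertices. Hence G1 ≅ G2.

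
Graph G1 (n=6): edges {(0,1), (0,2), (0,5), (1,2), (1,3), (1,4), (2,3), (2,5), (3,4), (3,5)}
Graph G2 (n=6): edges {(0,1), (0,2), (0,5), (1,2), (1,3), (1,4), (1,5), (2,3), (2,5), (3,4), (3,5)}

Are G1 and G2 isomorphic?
No, not isomorphic

The graphs are NOT isomorphic.

Counting edges: G1 has 10 edge(s); G2 has 11 edge(s).
Edge count is an isomorphism invariant (a bijection on vertices induces a bijection on edges), so differing edge counts rule out isomorphism.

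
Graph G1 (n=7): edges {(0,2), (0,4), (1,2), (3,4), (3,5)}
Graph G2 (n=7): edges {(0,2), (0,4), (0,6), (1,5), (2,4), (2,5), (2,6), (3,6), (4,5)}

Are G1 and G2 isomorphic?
No, not isomorphic

The graphs are NOT isomorphic.

Counting triangles (3-cliques): G1 has 0, G2 has 3.
Triangle count is an isomorphism invariant, so differing triangle counts rule out isomorphism.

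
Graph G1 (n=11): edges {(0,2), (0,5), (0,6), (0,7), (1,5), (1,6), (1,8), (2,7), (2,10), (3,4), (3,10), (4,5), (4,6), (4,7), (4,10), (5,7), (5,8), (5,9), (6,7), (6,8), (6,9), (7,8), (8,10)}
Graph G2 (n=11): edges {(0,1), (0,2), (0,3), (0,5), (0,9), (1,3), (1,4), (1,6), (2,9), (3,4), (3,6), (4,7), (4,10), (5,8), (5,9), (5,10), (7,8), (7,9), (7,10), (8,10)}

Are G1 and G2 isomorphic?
No, not isomorphic

The graphs are NOT isomorphic.

Counting triangles (3-cliques): G1 has 10, G2 has 8.
Triangle count is an isomorphism invariant, so differing triangle counts rule out isomorphism.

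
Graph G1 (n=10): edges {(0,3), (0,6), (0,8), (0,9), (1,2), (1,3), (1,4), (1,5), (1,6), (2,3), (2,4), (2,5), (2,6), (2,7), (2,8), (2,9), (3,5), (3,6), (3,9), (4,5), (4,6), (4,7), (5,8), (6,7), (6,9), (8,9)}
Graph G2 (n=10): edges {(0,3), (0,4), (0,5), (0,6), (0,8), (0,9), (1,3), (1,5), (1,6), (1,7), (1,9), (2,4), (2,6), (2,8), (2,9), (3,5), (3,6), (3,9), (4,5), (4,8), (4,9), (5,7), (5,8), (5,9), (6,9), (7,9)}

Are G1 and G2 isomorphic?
Yes, isomorphic

The graphs are isomorphic.
One valid mapping φ: V(G1) → V(G2): 0→8, 1→3, 2→9, 3→0, 4→1, 5→6, 6→5, 7→7, 8→2, 9→4

Verify φ preserves adjacency — for each edge of G1, its image is an edge of G2:
  (0,3) → (φ(0),φ(3)) = (0,8) ∈ E(G2) ✓
  (0,6) → (φ(0),φ(6)) = (5,8) ∈ E(G2) ✓
  (0,8) → (φ(0),φ(8)) = (2,8) ∈ E(G2) ✓
  (0,9) → (φ(0),φ(9)) = (4,8) ∈ E(G2) ✓
  (1,2) → (φ(1),φ(2)) = (3,9) ∈ E(G2) ✓
  (1,3) → (φ(1),φ(3)) = (0,3) ∈ E(G2) ✓
  (1,4) → (φ(1),φ(4)) = (1,3) ∈ E(G2) ✓
  (1,5) → (φ(1),φ(5)) = (3,6) ∈ E(G2) ✓
  (1,6) → (φ(1),φ(6)) = (3,5) ∈ E(G2) ✓
  (2,3) → (φ(2),φ(3)) = (0,9) ∈ E(G2) ✓
  (2,4) → (φ(2),φ(4)) = (1,9) ∈ E(G2) ✓
  (2,5) → (φ(2),φ(5)) = (6,9) ∈ E(G2) ✓
  (2,6) → (φ(2),φ(6)) = (5,9) ∈ E(G2) ✓
  (2,7) → (φ(2),φ(7)) = (7,9) ∈ E(G2) ✓
  (2,8) → (φ(2),φ(8)) = (2,9) ∈ E(G2) ✓
  (2,9) → (φ(2),φ(9)) = (4,9) ∈ E(G2) ✓
  (3,5) → (φ(3),φ(5)) = (0,6) ∈ E(G2) ✓
  (3,6) → (φ(3),φ(6)) = (0,5) ∈ E(G2) ✓
  (3,9) → (φ(3),φ(9)) = (0,4) ∈ E(G2) ✓
  (4,5) → (φ(4),φ(5)) = (1,6) ∈ E(G2) ✓
  (4,6) → (φ(4),φ(6)) = (1,5) ∈ E(G2) ✓
  (4,7) → (φ(4),φ(7)) = (1,7) ∈ E(G2) ✓
  (5,8) → (φ(5),φ(8)) = (2,6) ∈ E(G2) ✓
  (6,7) → (φ(6),φ(7)) = (5,7) ∈ E(G2) ✓
  (6,9) → (φ(6),φ(9)) = (4,5) ∈ E(G2) ✓
  (8,9) → (φ(8),φ(9)) = (2,4) ∈ E(G2) ✓
All 26 edges of G1 map to edges of G2, and |E(G1)| = |E(G2)| = 26, so φ is a bijection on edges as well as vertices. Hence G1 ≅ G2.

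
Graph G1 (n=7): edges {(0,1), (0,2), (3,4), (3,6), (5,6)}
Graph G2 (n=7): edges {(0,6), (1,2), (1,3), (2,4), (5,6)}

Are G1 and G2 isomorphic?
Yes, isomorphic

The graphs are isomorphic.
One valid mapping φ: V(G1) → V(G2): 0→6, 1→5, 2→0, 3→1, 4→3, 5→4, 6→2

Verify φ preserves adjacency — for each edge of G1, its image is an edge of G2:
  (0,1) → (φ(0),φ(1)) = (5,6) ∈ E(G2) ✓
  (0,2) → (φ(0),φ(2)) = (0,6) ∈ E(G2) ✓
  (3,4) → (φ(3),φ(4)) = (1,3) ∈ E(G2) ✓
  (3,6) → (φ(3),φ(6)) = (1,2) ∈ E(G2) ✓
  (5,6) → (φ(5),φ(6)) = (2,4) ∈ E(G2) ✓
All 5 edges of G1 map to edges of G2, and |E(G1)| = |E(G2)| = 5, so φ is a bijection on edges as well as vertices. Hence G1 ≅ G2.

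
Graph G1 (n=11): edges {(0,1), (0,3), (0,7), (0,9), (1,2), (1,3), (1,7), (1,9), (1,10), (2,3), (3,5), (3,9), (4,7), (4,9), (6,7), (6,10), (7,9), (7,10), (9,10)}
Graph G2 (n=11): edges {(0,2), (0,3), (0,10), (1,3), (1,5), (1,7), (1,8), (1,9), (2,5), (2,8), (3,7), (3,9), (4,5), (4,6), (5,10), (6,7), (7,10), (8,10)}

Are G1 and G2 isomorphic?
No, not isomorphic

The graphs are NOT isomorphic.

Counting triangles (3-cliques): G1 has 13, G2 has 2.
Triangle count is an isomorphism invariant, so differing triangle counts rule out isomorphism.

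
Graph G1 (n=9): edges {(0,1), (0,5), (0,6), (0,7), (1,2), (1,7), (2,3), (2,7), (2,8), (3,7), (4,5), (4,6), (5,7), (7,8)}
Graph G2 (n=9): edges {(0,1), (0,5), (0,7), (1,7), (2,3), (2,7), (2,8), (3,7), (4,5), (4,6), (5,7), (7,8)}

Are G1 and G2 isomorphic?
No, not isomorphic

The graphs are NOT isomorphic.

Counting edges: G1 has 14 edge(s); G2 has 12 edge(s).
Edge count is an isomorphism invariant (a bijection on vertices induces a bijection on edges), so differing edge counts rule out isomorphism.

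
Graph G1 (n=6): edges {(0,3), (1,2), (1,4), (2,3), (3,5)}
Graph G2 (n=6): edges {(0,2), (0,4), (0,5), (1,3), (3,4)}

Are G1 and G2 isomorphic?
Yes, isomorphic

The graphs are isomorphic.
One valid mapping φ: V(G1) → V(G2): 0→5, 1→3, 2→4, 3→0, 4→1, 5→2

Verify φ preserves adjacency — for each edge of G1, its image is an edge of G2:
  (0,3) → (φ(0),φ(3)) = (0,5) ∈ E(G2) ✓
  (1,2) → (φ(1),φ(2)) = (3,4) ∈ E(G2) ✓
  (1,4) → (φ(1),φ(4)) = (1,3) ∈ E(G2) ✓
  (2,3) → (φ(2),φ(3)) = (0,4) ∈ E(G2) ✓
  (3,5) → (φ(3),φ(5)) = (0,2) ∈ E(G2) ✓
All 5 edges of G1 map to edges of G2, and |E(G1)| = |E(G2)| = 5, so φ is a bijection on edges as well as vertices. Hence G1 ≅ G2.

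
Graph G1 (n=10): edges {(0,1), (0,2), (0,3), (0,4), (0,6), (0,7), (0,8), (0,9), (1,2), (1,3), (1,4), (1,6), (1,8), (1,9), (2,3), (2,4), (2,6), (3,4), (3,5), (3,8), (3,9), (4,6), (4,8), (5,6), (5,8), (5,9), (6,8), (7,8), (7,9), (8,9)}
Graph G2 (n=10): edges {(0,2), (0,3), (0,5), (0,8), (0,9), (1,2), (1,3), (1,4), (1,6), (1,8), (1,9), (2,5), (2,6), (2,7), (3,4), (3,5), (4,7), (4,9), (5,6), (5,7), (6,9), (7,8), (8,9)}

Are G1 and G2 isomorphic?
No, not isomorphic

The graphs are NOT isomorphic.

Degrees in G1: deg(0)=8, deg(1)=7, deg(2)=5, deg(3)=7, deg(4)=6, deg(5)=4, deg(6)=6, deg(7)=3, deg(8)=8, deg(9)=6.
Sorted degree sequence of G1: [8, 8, 7, 7, 6, 6, 6, 5, 4, 3].
Degrees in G2: deg(0)=5, deg(1)=6, deg(2)=5, deg(3)=4, deg(4)=4, deg(5)=5, deg(6)=4, deg(7)=4, deg(8)=4, deg(9)=5.
Sorted degree sequence of G2: [6, 5, 5, 5, 5, 4, 4, 4, 4, 4].
The (sorted) degree sequence is an isomorphism invariant, so since G1 and G2 have different degree sequences they cannot be isomorphic.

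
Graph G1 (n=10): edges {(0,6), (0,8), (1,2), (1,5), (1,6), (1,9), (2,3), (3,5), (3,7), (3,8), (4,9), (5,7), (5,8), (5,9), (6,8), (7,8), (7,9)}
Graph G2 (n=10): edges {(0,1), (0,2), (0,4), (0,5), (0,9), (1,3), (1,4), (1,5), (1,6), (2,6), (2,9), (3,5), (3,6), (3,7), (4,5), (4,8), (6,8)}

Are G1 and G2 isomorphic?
Yes, isomorphic

The graphs are isomorphic.
One valid mapping φ: V(G1) → V(G2): 0→9, 1→6, 2→8, 3→4, 4→7, 5→1, 6→2, 7→5, 8→0, 9→3

Verify φ preserves adjacency — for each edge of G1, its image is an edge of G2:
  (0,6) → (φ(0),φ(6)) = (2,9) ∈ E(G2) ✓
  (0,8) → (φ(0),φ(8)) = (0,9) ∈ E(G2) ✓
  (1,2) → (φ(1),φ(2)) = (6,8) ∈ E(G2) ✓
  (1,5) → (φ(1),φ(5)) = (1,6) ∈ E(G2) ✓
  (1,6) → (φ(1),φ(6)) = (2,6) ∈ E(G2) ✓
  (1,9) → (φ(1),φ(9)) = (3,6) ∈ E(G2) ✓
  (2,3) → (φ(2),φ(3)) = (4,8) ∈ E(G2) ✓
  (3,5) → (φ(3),φ(5)) = (1,4) ∈ E(G2) ✓
  (3,7) → (φ(3),φ(7)) = (4,5) ∈ E(G2) ✓
  (3,8) → (φ(3),φ(8)) = (0,4) ∈ E(G2) ✓
  (4,9) → (φ(4),φ(9)) = (3,7) ∈ E(G2) ✓
  (5,7) → (φ(5),φ(7)) = (1,5) ∈ E(G2) ✓
  (5,8) → (φ(5),φ(8)) = (0,1) ∈ E(G2) ✓
  (5,9) → (φ(5),φ(9)) = (1,3) ∈ E(G2) ✓
  (6,8) → (φ(6),φ(8)) = (0,2) ∈ E(G2) ✓
  (7,8) → (φ(7),φ(8)) = (0,5) ∈ E(G2) ✓
  (7,9) → (φ(7),φ(9)) = (3,5) ∈ E(G2) ✓
All 17 edges of G1 map to edges of G2, and |E(G1)| = |E(G2)| = 17, so φ is a bijection on edges as well as vertices. Hence G1 ≅ G2.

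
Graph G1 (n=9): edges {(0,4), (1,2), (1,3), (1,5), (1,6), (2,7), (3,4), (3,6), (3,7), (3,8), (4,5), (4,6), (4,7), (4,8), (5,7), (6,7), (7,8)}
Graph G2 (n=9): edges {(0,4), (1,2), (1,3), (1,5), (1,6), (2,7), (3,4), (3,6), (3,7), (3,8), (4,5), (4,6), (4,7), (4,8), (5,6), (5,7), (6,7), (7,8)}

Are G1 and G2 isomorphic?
No, not isomorphic

The graphs are NOT isomorphic.

Counting edges: G1 has 17 edge(s); G2 has 18 edge(s).
Edge count is an isomorphism invariant (a bijection on vertices induces a bijection on edges), so differing edge counts rule out isomorphism.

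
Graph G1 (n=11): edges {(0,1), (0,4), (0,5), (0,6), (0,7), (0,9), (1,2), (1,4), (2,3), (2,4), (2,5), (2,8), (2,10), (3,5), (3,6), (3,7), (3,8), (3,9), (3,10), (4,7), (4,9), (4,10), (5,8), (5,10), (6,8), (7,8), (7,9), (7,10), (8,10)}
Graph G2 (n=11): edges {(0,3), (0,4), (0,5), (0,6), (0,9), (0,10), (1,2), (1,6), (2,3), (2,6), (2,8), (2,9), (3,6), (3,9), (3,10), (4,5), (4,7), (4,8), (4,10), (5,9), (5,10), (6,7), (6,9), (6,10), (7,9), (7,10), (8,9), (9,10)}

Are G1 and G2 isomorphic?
No, not isomorphic

The graphs are NOT isomorphic.

Degrees in G1: deg(0)=6, deg(1)=3, deg(2)=6, deg(3)=7, deg(4)=6, deg(5)=5, deg(6)=3, deg(7)=6, deg(8)=6, deg(9)=4, deg(10)=6.
Sorted degree sequence of G1: [7, 6, 6, 6, 6, 6, 6, 5, 4, 3, 3].
Degrees in G2: deg(0)=6, deg(1)=2, deg(2)=5, deg(3)=5, deg(4)=5, deg(5)=4, deg(6)=7, deg(7)=4, deg(8)=3, deg(9)=8, deg(10)=7.
Sorted degree sequence of G2: [8, 7, 7, 6, 5, 5, 5, 4, 4, 3, 2].
The (sorted) degree sequence is an isomorphism invariant, so since G1 and G2 have different degree sequences they cannot be isomorphic.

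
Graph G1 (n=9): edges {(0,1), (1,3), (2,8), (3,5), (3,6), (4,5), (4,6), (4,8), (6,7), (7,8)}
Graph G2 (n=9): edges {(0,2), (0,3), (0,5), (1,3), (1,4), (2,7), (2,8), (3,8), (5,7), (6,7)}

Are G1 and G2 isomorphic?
Yes, isomorphic

The graphs are isomorphic.
One valid mapping φ: V(G1) → V(G2): 0→4, 1→1, 2→6, 3→3, 4→2, 5→8, 6→0, 7→5, 8→7

Verify φ preserves adjacency — for each edge of G1, its image is an edge of G2:
  (0,1) → (φ(0),φ(1)) = (1,4) ∈ E(G2) ✓
  (1,3) → (φ(1),φ(3)) = (1,3) ∈ E(G2) ✓
  (2,8) → (φ(2),φ(8)) = (6,7) ∈ E(G2) ✓
  (3,5) → (φ(3),φ(5)) = (3,8) ∈ E(G2) ✓
  (3,6) → (φ(3),φ(6)) = (0,3) ∈ E(G2) ✓
  (4,5) → (φ(4),φ(5)) = (2,8) ∈ E(G2) ✓
  (4,6) → (φ(4),φ(6)) = (0,2) ∈ E(G2) ✓
  (4,8) → (φ(4),φ(8)) = (2,7) ∈ E(G2) ✓
  (6,7) → (φ(6),φ(7)) = (0,5) ∈ E(G2) ✓
  (7,8) → (φ(7),φ(8)) = (5,7) ∈ E(G2) ✓
All 10 edges of G1 map to edges of G2, and |E(G1)| = |E(G2)| = 10, so φ is a bijection on edges as well as vertices. Hence G1 ≅ G2.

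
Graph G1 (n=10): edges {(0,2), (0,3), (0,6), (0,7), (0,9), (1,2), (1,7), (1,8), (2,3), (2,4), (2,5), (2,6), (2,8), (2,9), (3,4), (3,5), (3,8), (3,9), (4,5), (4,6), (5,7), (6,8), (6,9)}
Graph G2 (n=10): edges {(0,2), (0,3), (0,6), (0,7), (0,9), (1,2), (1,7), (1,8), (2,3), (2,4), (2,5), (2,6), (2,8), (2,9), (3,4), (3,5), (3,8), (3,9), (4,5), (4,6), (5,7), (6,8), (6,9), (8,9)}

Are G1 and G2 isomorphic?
No, not isomorphic

The graphs are NOT isomorphic.

Counting edges: G1 has 23 edge(s); G2 has 24 edge(s).
Edge count is an isomorphism invariant (a bijection on vertices induces a bijection on edges), so differing edge counts rule out isomorphism.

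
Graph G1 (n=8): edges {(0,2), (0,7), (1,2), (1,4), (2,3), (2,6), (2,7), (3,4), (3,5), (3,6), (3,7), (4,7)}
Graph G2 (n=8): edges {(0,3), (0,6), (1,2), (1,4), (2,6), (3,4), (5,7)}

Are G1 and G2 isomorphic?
No, not isomorphic

The graphs are NOT isomorphic.

Counting triangles (3-cliques): G1 has 4, G2 has 0.
Triangle count is an isomorphism invariant, so differing triangle counts rule out isomorphism.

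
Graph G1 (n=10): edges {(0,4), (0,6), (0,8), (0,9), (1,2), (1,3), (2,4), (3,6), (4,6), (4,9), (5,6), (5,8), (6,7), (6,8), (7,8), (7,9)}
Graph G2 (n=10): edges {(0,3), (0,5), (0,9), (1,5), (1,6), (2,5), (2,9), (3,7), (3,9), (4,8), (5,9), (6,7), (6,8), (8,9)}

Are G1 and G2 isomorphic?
No, not isomorphic

The graphs are NOT isomorphic.

Degrees in G1: deg(0)=4, deg(1)=2, deg(2)=2, deg(3)=2, deg(4)=4, deg(5)=2, deg(6)=6, deg(7)=3, deg(8)=4, deg(9)=3.
Sorted degree sequence of G1: [6, 4, 4, 4, 3, 3, 2, 2, 2, 2].
Degrees in G2: deg(0)=3, deg(1)=2, deg(2)=2, deg(3)=3, deg(4)=1, deg(5)=4, deg(6)=3, deg(7)=2, deg(8)=3, deg(9)=5.
Sorted degree sequence of G2: [5, 4, 3, 3, 3, 3, 2, 2, 2, 1].
The (sorted) degree sequence is an isomorphism invariant, so since G1 and G2 have different degree sequences they cannot be isomorphic.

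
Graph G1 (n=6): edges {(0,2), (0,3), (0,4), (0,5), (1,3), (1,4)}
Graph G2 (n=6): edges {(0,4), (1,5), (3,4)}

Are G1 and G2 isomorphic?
No, not isomorphic

The graphs are NOT isomorphic.

Connected components of G1: 1 component(s) with vertex sets [[0, 1, 2, 3, 4, 5]], sizes [6].
Connected components of G2: 3 component(s) with vertex sets [[2], [1, 5], [0, 3, 4]], sizes [1, 2, 3].
The number of connected components (and the multiset of component sizes) is an isomorphism invariant — an isomorphism maps each component of G1 bijectively onto a component of G2. Since G1 has 1 component(s) and G2 has 3, they cannot be isomorphic.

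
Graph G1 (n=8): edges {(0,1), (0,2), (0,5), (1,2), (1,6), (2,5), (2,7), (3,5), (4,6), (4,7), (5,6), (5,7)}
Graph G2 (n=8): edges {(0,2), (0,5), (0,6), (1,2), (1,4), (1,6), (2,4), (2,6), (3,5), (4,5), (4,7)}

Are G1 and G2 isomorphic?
No, not isomorphic

The graphs are NOT isomorphic.

Degrees in G1: deg(0)=3, deg(1)=3, deg(2)=4, deg(3)=1, deg(4)=2, deg(5)=5, deg(6)=3, deg(7)=3.
Sorted degree sequence of G1: [5, 4, 3, 3, 3, 3, 2, 1].
Degrees in G2: deg(0)=3, deg(1)=3, deg(2)=4, deg(3)=1, deg(4)=4, deg(5)=3, deg(6)=3, deg(7)=1.
Sorted degree sequence of G2: [4, 4, 3, 3, 3, 3, 1, 1].
The (sorted) degree sequence is an isomorphism invariant, so since G1 and G2 have different degree sequences they cannot be isomorphic.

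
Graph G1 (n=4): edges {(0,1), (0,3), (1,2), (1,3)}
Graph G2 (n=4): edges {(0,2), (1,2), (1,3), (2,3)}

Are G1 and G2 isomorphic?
Yes, isomorphic

The graphs are isomorphic.
One valid mapping φ: V(G1) → V(G2): 0→1, 1→2, 2→0, 3→3

Verify φ preserves adjacency — for each edge of G1, its image is an edge of G2:
  (0,1) → (φ(0),φ(1)) = (1,2) ∈ E(G2) ✓
  (0,3) → (φ(0),φ(3)) = (1,3) ∈ E(G2) ✓
  (1,2) → (φ(1),φ(2)) = (0,2) ∈ E(G2) ✓
  (1,3) → (φ(1),φ(3)) = (2,3) ∈ E(G2) ✓
All 4 edges of G1 map to edges of G2, and |E(G1)| = |E(G2)| = 4, so φ is a bijection on edges as well as vertices. Hence G1 ≅ G2.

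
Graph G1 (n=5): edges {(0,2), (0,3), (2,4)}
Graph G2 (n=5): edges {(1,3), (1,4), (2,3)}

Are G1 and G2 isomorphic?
Yes, isomorphic

The graphs are isomorphic.
One valid mapping φ: V(G1) → V(G2): 0→3, 1→0, 2→1, 3→2, 4→4

Verify φ preserves adjacency — for each edge of G1, its image is an edge of G2:
  (0,2) → (φ(0),φ(2)) = (1,3) ∈ E(G2) ✓
  (0,3) → (φ(0),φ(3)) = (2,3) ∈ E(G2) ✓
  (2,4) → (φ(2),φ(4)) = (1,4) ∈ E(G2) ✓
All 3 edges of G1 map to edges of G2, and |E(G1)| = |E(G2)| = 3, so φ is a bijection on edges as well as vertices. Hence G1 ≅ G2.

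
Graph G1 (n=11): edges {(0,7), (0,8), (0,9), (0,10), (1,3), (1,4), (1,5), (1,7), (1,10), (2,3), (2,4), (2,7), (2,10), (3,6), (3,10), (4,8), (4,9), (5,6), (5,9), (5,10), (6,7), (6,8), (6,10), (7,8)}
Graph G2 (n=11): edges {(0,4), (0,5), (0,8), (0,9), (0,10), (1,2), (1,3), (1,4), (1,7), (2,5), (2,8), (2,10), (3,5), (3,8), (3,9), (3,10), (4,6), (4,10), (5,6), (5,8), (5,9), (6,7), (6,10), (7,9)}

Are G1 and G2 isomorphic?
Yes, isomorphic

The graphs are isomorphic.
One valid mapping φ: V(G1) → V(G2): 0→6, 1→3, 2→2, 3→8, 4→1, 5→9, 6→0, 7→10, 8→4, 9→7, 10→5

Verify φ preserves adjacency — for each edge of G1, its image is an edge of G2:
  (0,7) → (φ(0),φ(7)) = (6,10) ∈ E(G2) ✓
  (0,8) → (φ(0),φ(8)) = (4,6) ∈ E(G2) ✓
  (0,9) → (φ(0),φ(9)) = (6,7) ∈ E(G2) ✓
  (0,10) → (φ(0),φ(10)) = (5,6) ∈ E(G2) ✓
  (1,3) → (φ(1),φ(3)) = (3,8) ∈ E(G2) ✓
  (1,4) → (φ(1),φ(4)) = (1,3) ∈ E(G2) ✓
  (1,5) → (φ(1),φ(5)) = (3,9) ∈ E(G2) ✓
  (1,7) → (φ(1),φ(7)) = (3,10) ∈ E(G2) ✓
  (1,10) → (φ(1),φ(10)) = (3,5) ∈ E(G2) ✓
  (2,3) → (φ(2),φ(3)) = (2,8) ∈ E(G2) ✓
  (2,4) → (φ(2),φ(4)) = (1,2) ∈ E(G2) ✓
  (2,7) → (φ(2),φ(7)) = (2,10) ∈ E(G2) ✓
  (2,10) → (φ(2),φ(10)) = (2,5) ∈ E(G2) ✓
  (3,6) → (φ(3),φ(6)) = (0,8) ∈ E(G2) ✓
  (3,10) → (φ(3),φ(10)) = (5,8) ∈ E(G2) ✓
  (4,8) → (φ(4),φ(8)) = (1,4) ∈ E(G2) ✓
  (4,9) → (φ(4),φ(9)) = (1,7) ∈ E(G2) ✓
  (5,6) → (φ(5),φ(6)) = (0,9) ∈ E(G2) ✓
  (5,9) → (φ(5),φ(9)) = (7,9) ∈ E(G2) ✓
  (5,10) → (φ(5),φ(10)) = (5,9) ∈ E(G2) ✓
  (6,7) → (φ(6),φ(7)) = (0,10) ∈ E(G2) ✓
  (6,8) → (φ(6),φ(8)) = (0,4) ∈ E(G2) ✓
  (6,10) → (φ(6),φ(10)) = (0,5) ∈ E(G2) ✓
  (7,8) → (φ(7),φ(8)) = (4,10) ∈ E(G2) ✓
All 24 edges of G1 map to edges of G2, and |E(G1)| = |E(G2)| = 24, so φ is a bijection on edges as well as vertices. Hence G1 ≅ G2.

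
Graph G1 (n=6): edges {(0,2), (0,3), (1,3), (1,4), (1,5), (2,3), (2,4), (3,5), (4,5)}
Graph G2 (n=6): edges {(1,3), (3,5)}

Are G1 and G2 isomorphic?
No, not isomorphic

The graphs are NOT isomorphic.

Counting triangles (3-cliques): G1 has 3, G2 has 0.
Triangle count is an isomorphism invariant, so differing triangle counts rule out isomorphism.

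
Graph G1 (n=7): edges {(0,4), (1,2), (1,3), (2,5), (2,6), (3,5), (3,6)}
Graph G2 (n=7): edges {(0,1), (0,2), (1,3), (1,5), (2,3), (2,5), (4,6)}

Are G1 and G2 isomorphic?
Yes, isomorphic

The graphs are isomorphic.
One valid mapping φ: V(G1) → V(G2): 0→6, 1→5, 2→2, 3→1, 4→4, 5→3, 6→0

Verify φ preserves adjacency — for each edge of G1, its image is an edge of G2:
  (0,4) → (φ(0),φ(4)) = (4,6) ∈ E(G2) ✓
  (1,2) → (φ(1),φ(2)) = (2,5) ∈ E(G2) ✓
  (1,3) → (φ(1),φ(3)) = (1,5) ∈ E(G2) ✓
  (2,5) → (φ(2),φ(5)) = (2,3) ∈ E(G2) ✓
  (2,6) → (φ(2),φ(6)) = (0,2) ∈ E(G2) ✓
  (3,5) → (φ(3),φ(5)) = (1,3) ∈ E(G2) ✓
  (3,6) → (φ(3),φ(6)) = (0,1) ∈ E(G2) ✓
All 7 edges of G1 map to edges of G2, and |E(G1)| = |E(G2)| = 7, so φ is a bijection on edges as well as vertices. Hence G1 ≅ G2.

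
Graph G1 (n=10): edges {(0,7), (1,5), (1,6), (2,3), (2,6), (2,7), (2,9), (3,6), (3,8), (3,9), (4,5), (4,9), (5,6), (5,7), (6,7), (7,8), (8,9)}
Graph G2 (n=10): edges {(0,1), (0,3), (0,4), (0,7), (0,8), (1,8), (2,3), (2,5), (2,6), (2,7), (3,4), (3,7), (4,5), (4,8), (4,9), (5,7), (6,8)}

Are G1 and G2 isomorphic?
Yes, isomorphic

The graphs are isomorphic.
One valid mapping φ: V(G1) → V(G2): 0→9, 1→1, 2→3, 3→7, 4→6, 5→8, 6→0, 7→4, 8→5, 9→2

Verify φ preserves adjacency — for each edge of G1, its image is an edge of G2:
  (0,7) → (φ(0),φ(7)) = (4,9) ∈ E(G2) ✓
  (1,5) → (φ(1),φ(5)) = (1,8) ∈ E(G2) ✓
  (1,6) → (φ(1),φ(6)) = (0,1) ∈ E(G2) ✓
  (2,3) → (φ(2),φ(3)) = (3,7) ∈ E(G2) ✓
  (2,6) → (φ(2),φ(6)) = (0,3) ∈ E(G2) ✓
  (2,7) → (φ(2),φ(7)) = (3,4) ∈ E(G2) ✓
  (2,9) → (φ(2),φ(9)) = (2,3) ∈ E(G2) ✓
  (3,6) → (φ(3),φ(6)) = (0,7) ∈ E(G2) ✓
  (3,8) → (φ(3),φ(8)) = (5,7) ∈ E(G2) ✓
  (3,9) → (φ(3),φ(9)) = (2,7) ∈ E(G2) ✓
  (4,5) → (φ(4),φ(5)) = (6,8) ∈ E(G2) ✓
  (4,9) → (φ(4),φ(9)) = (2,6) ∈ E(G2) ✓
  (5,6) → (φ(5),φ(6)) = (0,8) ∈ E(G2) ✓
  (5,7) → (φ(5),φ(7)) = (4,8) ∈ E(G2) ✓
  (6,7) → (φ(6),φ(7)) = (0,4) ∈ E(G2) ✓
  (7,8) → (φ(7),φ(8)) = (4,5) ∈ E(G2) ✓
  (8,9) → (φ(8),φ(9)) = (2,5) ∈ E(G2) ✓
All 17 edges of G1 map to edges of G2, and |E(G1)| = |E(G2)| = 17, so φ is a bijection on edges as well as vertices. Hence G1 ≅ G2.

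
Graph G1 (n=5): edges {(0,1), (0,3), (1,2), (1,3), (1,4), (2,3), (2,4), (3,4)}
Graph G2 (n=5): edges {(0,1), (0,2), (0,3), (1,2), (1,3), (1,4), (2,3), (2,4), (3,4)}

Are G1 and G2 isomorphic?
No, not isomorphic

The graphs are NOT isomorphic.

Counting edges: G1 has 8 edge(s); G2 has 9 edge(s).
Edge count is an isomorphism invariant (a bijection on vertices induces a bijection on edges), so differing edge counts rule out isomorphism.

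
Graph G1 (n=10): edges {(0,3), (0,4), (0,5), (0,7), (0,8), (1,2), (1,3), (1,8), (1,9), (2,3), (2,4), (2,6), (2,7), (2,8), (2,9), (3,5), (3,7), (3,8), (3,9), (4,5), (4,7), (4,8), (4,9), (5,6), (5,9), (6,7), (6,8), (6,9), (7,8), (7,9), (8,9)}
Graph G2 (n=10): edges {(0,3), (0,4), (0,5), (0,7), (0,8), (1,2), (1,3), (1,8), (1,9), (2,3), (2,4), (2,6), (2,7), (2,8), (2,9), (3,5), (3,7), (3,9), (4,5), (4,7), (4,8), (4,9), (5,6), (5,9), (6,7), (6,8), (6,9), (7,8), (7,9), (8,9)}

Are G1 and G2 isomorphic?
No, not isomorphic

The graphs are NOT isomorphic.

Counting edges: G1 has 31 edge(s); G2 has 30 edge(s).
Edge count is an isomorphism invariant (a bijection on vertices induces a bijection on edges), so differing edge counts rule out isomorphism.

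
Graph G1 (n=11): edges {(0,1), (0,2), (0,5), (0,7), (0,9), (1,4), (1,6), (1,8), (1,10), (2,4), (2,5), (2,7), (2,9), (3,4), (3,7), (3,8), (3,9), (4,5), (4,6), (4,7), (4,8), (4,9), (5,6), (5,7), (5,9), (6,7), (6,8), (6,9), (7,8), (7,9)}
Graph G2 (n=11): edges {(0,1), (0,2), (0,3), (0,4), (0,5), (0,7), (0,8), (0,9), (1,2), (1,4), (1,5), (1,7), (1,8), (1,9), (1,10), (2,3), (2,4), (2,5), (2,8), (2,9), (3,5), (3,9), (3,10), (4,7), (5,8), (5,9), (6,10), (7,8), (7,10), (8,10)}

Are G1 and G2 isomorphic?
Yes, isomorphic

The graphs are isomorphic.
One valid mapping φ: V(G1) → V(G2): 0→3, 1→10, 2→9, 3→4, 4→1, 5→5, 6→8, 7→0, 8→7, 9→2, 10→6

Verify φ preserves adjacency — for each edge of G1, its image is an edge of G2:
  (0,1) → (φ(0),φ(1)) = (3,10) ∈ E(G2) ✓
  (0,2) → (φ(0),φ(2)) = (3,9) ∈ E(G2) ✓
  (0,5) → (φ(0),φ(5)) = (3,5) ∈ E(G2) ✓
  (0,7) → (φ(0),φ(7)) = (0,3) ∈ E(G2) ✓
  (0,9) → (φ(0),φ(9)) = (2,3) ∈ E(G2) ✓
  (1,4) → (φ(1),φ(4)) = (1,10) ∈ E(G2) ✓
  (1,6) → (φ(1),φ(6)) = (8,10) ∈ E(G2) ✓
  (1,8) → (φ(1),φ(8)) = (7,10) ∈ E(G2) ✓
  (1,10) → (φ(1),φ(10)) = (6,10) ∈ E(G2) ✓
  (2,4) → (φ(2),φ(4)) = (1,9) ∈ E(G2) ✓
  (2,5) → (φ(2),φ(5)) = (5,9) ∈ E(G2) ✓
  (2,7) → (φ(2),φ(7)) = (0,9) ∈ E(G2) ✓
  (2,9) → (φ(2),φ(9)) = (2,9) ∈ E(G2) ✓
  (3,4) → (φ(3),φ(4)) = (1,4) ∈ E(G2) ✓
  (3,7) → (φ(3),φ(7)) = (0,4) ∈ E(G2) ✓
  (3,8) → (φ(3),φ(8)) = (4,7) ∈ E(G2) ✓
  (3,9) → (φ(3),φ(9)) = (2,4) ∈ E(G2) ✓
  (4,5) → (φ(4),φ(5)) = (1,5) ∈ E(G2) ✓
  (4,6) → (φ(4),φ(6)) = (1,8) ∈ E(G2) ✓
  (4,7) → (φ(4),φ(7)) = (0,1) ∈ E(G2) ✓
  (4,8) → (φ(4),φ(8)) = (1,7) ∈ E(G2) ✓
  (4,9) → (φ(4),φ(9)) = (1,2) ∈ E(G2) ✓
  (5,6) → (φ(5),φ(6)) = (5,8) ∈ E(G2) ✓
  (5,7) → (φ(5),φ(7)) = (0,5) ∈ E(G2) ✓
  (5,9) → (φ(5),φ(9)) = (2,5) ∈ E(G2) ✓
  (6,7) → (φ(6),φ(7)) = (0,8) ∈ E(G2) ✓
  (6,8) → (φ(6),φ(8)) = (7,8) ∈ E(G2) ✓
  (6,9) → (φ(6),φ(9)) = (2,8) ∈ E(G2) ✓
  (7,8) → (φ(7),φ(8)) = (0,7) ∈ E(G2) ✓
  (7,9) → (φ(7),φ(9)) = (0,2) ∈ E(G2) ✓
All 30 edges of G1 map to edges of G2, and |E(G1)| = |E(G2)| = 30, so φ is a bijection on edges as well as vertices. Hence G1 ≅ G2.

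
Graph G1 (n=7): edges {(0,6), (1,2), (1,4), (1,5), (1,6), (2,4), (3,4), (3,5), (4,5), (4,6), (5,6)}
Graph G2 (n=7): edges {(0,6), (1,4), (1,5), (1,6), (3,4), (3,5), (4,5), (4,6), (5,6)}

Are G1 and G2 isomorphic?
No, not isomorphic

The graphs are NOT isomorphic.

Counting edges: G1 has 11 edge(s); G2 has 9 edge(s).
Edge count is an isomorphism invariant (a bijection on vertices induces a bijection on edges), so differing edge counts rule out isomorphism.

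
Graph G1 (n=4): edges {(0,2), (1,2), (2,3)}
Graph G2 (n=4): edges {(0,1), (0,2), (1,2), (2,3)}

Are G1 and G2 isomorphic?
No, not isomorphic

The graphs are NOT isomorphic.

Counting edges: G1 has 3 edge(s); G2 has 4 edge(s).
Edge count is an isomorphism invariant (a bijection on vertices induces a bijection on edges), so differing edge counts rule out isomorphism.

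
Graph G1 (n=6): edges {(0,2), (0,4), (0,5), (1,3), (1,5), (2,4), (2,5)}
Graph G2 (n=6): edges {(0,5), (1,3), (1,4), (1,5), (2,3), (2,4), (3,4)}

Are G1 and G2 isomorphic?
Yes, isomorphic

The graphs are isomorphic.
One valid mapping φ: V(G1) → V(G2): 0→3, 1→5, 2→4, 3→0, 4→2, 5→1

Verify φ preserves adjacency — for each edge of G1, its image is an edge of G2:
  (0,2) → (φ(0),φ(2)) = (3,4) ∈ E(G2) ✓
  (0,4) → (φ(0),φ(4)) = (2,3) ∈ E(G2) ✓
  (0,5) → (φ(0),φ(5)) = (1,3) ∈ E(G2) ✓
  (1,3) → (φ(1),φ(3)) = (0,5) ∈ E(G2) ✓
  (1,5) → (φ(1),φ(5)) = (1,5) ∈ E(G2) ✓
  (2,4) → (φ(2),φ(4)) = (2,4) ∈ E(G2) ✓
  (2,5) → (φ(2),φ(5)) = (1,4) ∈ E(G2) ✓
All 7 edges of G1 map to edges of G2, and |E(G1)| = |E(G2)| = 7, so φ is a bijection on edges as well as vertices. Hence G1 ≅ G2.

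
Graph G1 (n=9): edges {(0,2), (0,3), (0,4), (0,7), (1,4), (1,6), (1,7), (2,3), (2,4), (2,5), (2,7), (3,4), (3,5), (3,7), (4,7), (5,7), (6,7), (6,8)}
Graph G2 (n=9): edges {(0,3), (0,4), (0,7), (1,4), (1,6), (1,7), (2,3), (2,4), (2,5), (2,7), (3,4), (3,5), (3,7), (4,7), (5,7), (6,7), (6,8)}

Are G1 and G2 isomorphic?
No, not isomorphic

The graphs are NOT isomorphic.

Counting edges: G1 has 18 edge(s); G2 has 17 edge(s).
Edge count is an isomorphism invariant (a bijection on vertices induces a bijection on edges), so differing edge counts rule out isomorphism.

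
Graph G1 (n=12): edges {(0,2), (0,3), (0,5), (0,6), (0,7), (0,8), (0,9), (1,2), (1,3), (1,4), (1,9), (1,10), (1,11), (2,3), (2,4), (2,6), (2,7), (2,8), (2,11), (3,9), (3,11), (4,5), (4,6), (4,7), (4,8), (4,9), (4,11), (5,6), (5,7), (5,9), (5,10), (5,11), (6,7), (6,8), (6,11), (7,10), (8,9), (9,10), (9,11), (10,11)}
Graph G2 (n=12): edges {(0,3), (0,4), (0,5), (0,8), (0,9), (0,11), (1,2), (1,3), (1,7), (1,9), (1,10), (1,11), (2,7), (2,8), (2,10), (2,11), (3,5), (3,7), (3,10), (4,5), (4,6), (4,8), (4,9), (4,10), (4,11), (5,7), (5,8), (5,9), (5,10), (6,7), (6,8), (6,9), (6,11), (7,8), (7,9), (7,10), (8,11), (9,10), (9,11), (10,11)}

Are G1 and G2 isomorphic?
Yes, isomorphic

The graphs are isomorphic.
One valid mapping φ: V(G1) → V(G2): 0→8, 1→1, 2→11, 3→2, 4→9, 5→5, 6→4, 7→0, 8→6, 9→7, 10→3, 11→10

Verify φ preserves adjacency — for each edge of G1, its image is an edge of G2:
  (0,2) → (φ(0),φ(2)) = (8,11) ∈ E(G2) ✓
  (0,3) → (φ(0),φ(3)) = (2,8) ∈ E(G2) ✓
  (0,5) → (φ(0),φ(5)) = (5,8) ∈ E(G2) ✓
  (0,6) → (φ(0),φ(6)) = (4,8) ∈ E(G2) ✓
  (0,7) → (φ(0),φ(7)) = (0,8) ∈ E(G2) ✓
  (0,8) → (φ(0),φ(8)) = (6,8) ∈ E(G2) ✓
  (0,9) → (φ(0),φ(9)) = (7,8) ∈ E(G2) ✓
  (1,2) → (φ(1),φ(2)) = (1,11) ∈ E(G2) ✓
  (1,3) → (φ(1),φ(3)) = (1,2) ∈ E(G2) ✓
  (1,4) → (φ(1),φ(4)) = (1,9) ∈ E(G2) ✓
  (1,9) → (φ(1),φ(9)) = (1,7) ∈ E(G2) ✓
  (1,10) → (φ(1),φ(10)) = (1,3) ∈ E(G2) ✓
  (1,11) → (φ(1),φ(11)) = (1,10) ∈ E(G2) ✓
  (2,3) → (φ(2),φ(3)) = (2,11) ∈ E(G2) ✓
  (2,4) → (φ(2),φ(4)) = (9,11) ∈ E(G2) ✓
  (2,6) → (φ(2),φ(6)) = (4,11) ∈ E(G2) ✓
  (2,7) → (φ(2),φ(7)) = (0,11) ∈ E(G2) ✓
  (2,8) → (φ(2),φ(8)) = (6,11) ∈ E(G2) ✓
  (2,11) → (φ(2),φ(11)) = (10,11) ∈ E(G2) ✓
  (3,9) → (φ(3),φ(9)) = (2,7) ∈ E(G2) ✓
  (3,11) → (φ(3),φ(11)) = (2,10) ∈ E(G2) ✓
  (4,5) → (φ(4),φ(5)) = (5,9) ∈ E(G2) ✓
  (4,6) → (φ(4),φ(6)) = (4,9) ∈ E(G2) ✓
  (4,7) → (φ(4),φ(7)) = (0,9) ∈ E(G2) ✓
  (4,8) → (φ(4),φ(8)) = (6,9) ∈ E(G2) ✓
  (4,9) → (φ(4),φ(9)) = (7,9) ∈ E(G2) ✓
  (4,11) → (φ(4),φ(11)) = (9,10) ∈ E(G2) ✓
  (5,6) → (φ(5),φ(6)) = (4,5) ∈ E(G2) ✓
  (5,7) → (φ(5),φ(7)) = (0,5) ∈ E(G2) ✓
  (5,9) → (φ(5),φ(9)) = (5,7) ∈ E(G2) ✓
  (5,10) → (φ(5),φ(10)) = (3,5) ∈ E(G2) ✓
  (5,11) → (φ(5),φ(11)) = (5,10) ∈ E(G2) ✓
  (6,7) → (φ(6),φ(7)) = (0,4) ∈ E(G2) ✓
  (6,8) → (φ(6),φ(8)) = (4,6) ∈ E(G2) ✓
  (6,11) → (φ(6),φ(11)) = (4,10) ∈ E(G2) ✓
  (7,10) → (φ(7),φ(10)) = (0,3) ∈ E(G2) ✓
  (8,9) → (φ(8),φ(9)) = (6,7) ∈ E(G2) ✓
  (9,10) → (φ(9),φ(10)) = (3,7) ∈ E(G2) ✓
  (9,11) → (φ(9),φ(11)) = (7,10) ∈ E(G2) ✓
  (10,11) → (φ(10),φ(11)) = (3,10) ∈ E(G2) ✓
All 40 edges of G1 map to edges of G2, and |E(G1)| = |E(G2)| = 40, so φ is a bijection on edges as well as vertices. Hence G1 ≅ G2.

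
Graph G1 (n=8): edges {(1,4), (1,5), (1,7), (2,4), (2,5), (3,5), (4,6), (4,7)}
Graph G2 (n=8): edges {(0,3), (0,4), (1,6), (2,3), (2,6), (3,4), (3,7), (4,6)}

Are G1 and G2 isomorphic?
Yes, isomorphic

The graphs are isomorphic.
One valid mapping φ: V(G1) → V(G2): 0→5, 1→4, 2→2, 3→1, 4→3, 5→6, 6→7, 7→0

Verify φ preserves adjacency — for each edge of G1, its image is an edge of G2:
  (1,4) → (φ(1),φ(4)) = (3,4) ∈ E(G2) ✓
  (1,5) → (φ(1),φ(5)) = (4,6) ∈ E(G2) ✓
  (1,7) → (φ(1),φ(7)) = (0,4) ∈ E(G2) ✓
  (2,4) → (φ(2),φ(4)) = (2,3) ∈ E(G2) ✓
  (2,5) → (φ(2),φ(5)) = (2,6) ∈ E(G2) ✓
  (3,5) → (φ(3),φ(5)) = (1,6) ∈ E(G2) ✓
  (4,6) → (φ(4),φ(6)) = (3,7) ∈ E(G2) ✓
  (4,7) → (φ(4),φ(7)) = (0,3) ∈ E(G2) ✓
All 8 edges of G1 map to edges of G2, and |E(G1)| = |E(G2)| = 8, so φ is a bijection on edges as well as vertices. Hence G1 ≅ G2.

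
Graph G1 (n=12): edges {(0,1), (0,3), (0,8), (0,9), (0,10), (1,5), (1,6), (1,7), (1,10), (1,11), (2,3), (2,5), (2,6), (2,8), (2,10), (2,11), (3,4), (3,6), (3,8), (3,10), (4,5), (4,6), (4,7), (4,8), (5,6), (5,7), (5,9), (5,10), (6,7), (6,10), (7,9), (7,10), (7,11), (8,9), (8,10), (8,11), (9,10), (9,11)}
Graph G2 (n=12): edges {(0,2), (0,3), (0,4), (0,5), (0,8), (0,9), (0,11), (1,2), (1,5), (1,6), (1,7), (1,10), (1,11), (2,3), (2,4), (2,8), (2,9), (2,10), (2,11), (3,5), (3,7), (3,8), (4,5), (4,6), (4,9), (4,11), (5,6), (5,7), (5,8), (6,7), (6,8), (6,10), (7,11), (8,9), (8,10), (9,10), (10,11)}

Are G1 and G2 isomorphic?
No, not isomorphic

The graphs are NOT isomorphic.

Degrees in G1: deg(0)=5, deg(1)=6, deg(2)=6, deg(3)=6, deg(4)=5, deg(5)=7, deg(6)=7, deg(7)=7, deg(8)=7, deg(9)=6, deg(10)=9, deg(11)=5.
Sorted degree sequence of G1: [9, 7, 7, 7, 7, 6, 6, 6, 6, 5, 5, 5].
Degrees in G2: deg(0)=7, deg(1)=6, deg(2)=8, deg(3)=5, deg(4)=6, deg(5)=7, deg(6)=6, deg(7)=5, deg(8)=7, deg(9)=5, deg(10)=6, deg(11)=6.
Sorted degree sequence of G2: [8, 7, 7, 7, 6, 6, 6, 6, 6, 5, 5, 5].
The (sorted) degree sequence is an isomorphism invariant, so since G1 and G2 have different degree sequences they cannot be isomorphic.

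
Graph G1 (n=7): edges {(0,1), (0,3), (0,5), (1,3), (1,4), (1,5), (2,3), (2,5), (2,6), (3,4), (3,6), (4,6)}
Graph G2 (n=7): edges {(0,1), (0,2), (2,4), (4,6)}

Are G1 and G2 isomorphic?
No, not isomorphic

The graphs are NOT isomorphic.

Connected components of G1: 1 component(s) with vertex sets [[0, 1, 2, 3, 4, 5, 6]], sizes [7].
Connected components of G2: 3 component(s) with vertex sets [[3], [5], [0, 1, 2, 4, 6]], sizes [1, 1, 5].
The number of connected components (and the multiset of component sizes) is an isomorphism invariant — an isomorphism maps each component of G1 bijectively onto a component of G2. Since G1 has 1 component(s) and G2 has 3, they cannot be isomorphic.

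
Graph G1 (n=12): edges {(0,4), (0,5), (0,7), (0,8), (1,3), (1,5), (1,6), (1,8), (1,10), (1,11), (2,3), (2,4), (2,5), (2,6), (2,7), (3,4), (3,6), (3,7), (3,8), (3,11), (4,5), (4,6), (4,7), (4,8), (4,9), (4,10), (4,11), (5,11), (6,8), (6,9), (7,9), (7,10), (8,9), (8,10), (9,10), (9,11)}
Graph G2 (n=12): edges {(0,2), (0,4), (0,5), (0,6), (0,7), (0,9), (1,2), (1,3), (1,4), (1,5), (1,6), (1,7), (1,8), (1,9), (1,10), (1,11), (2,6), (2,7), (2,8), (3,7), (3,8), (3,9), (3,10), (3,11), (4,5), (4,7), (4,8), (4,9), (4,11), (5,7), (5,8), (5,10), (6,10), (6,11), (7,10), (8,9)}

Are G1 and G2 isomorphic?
Yes, isomorphic

The graphs are isomorphic.
One valid mapping φ: V(G1) → V(G2): 0→11, 1→0, 2→10, 3→7, 4→1, 5→6, 6→5, 7→3, 8→4, 9→8, 10→9, 11→2

Verify φ preserves adjacency — for each edge of G1, its image is an edge of G2:
  (0,4) → (φ(0),φ(4)) = (1,11) ∈ E(G2) ✓
  (0,5) → (φ(0),φ(5)) = (6,11) ∈ E(G2) ✓
  (0,7) → (φ(0),φ(7)) = (3,11) ∈ E(G2) ✓
  (0,8) → (φ(0),φ(8)) = (4,11) ∈ E(G2) ✓
  (1,3) → (φ(1),φ(3)) = (0,7) ∈ E(G2) ✓
  (1,5) → (φ(1),φ(5)) = (0,6) ∈ E(G2) ✓
  (1,6) → (φ(1),φ(6)) = (0,5) ∈ E(G2) ✓
  (1,8) → (φ(1),φ(8)) = (0,4) ∈ E(G2) ✓
  (1,10) → (φ(1),φ(10)) = (0,9) ∈ E(G2) ✓
  (1,11) → (φ(1),φ(11)) = (0,2) ∈ E(G2) ✓
  (2,3) → (φ(2),φ(3)) = (7,10) ∈ E(G2) ✓
  (2,4) → (φ(2),φ(4)) = (1,10) ∈ E(G2) ✓
  (2,5) → (φ(2),φ(5)) = (6,10) ∈ E(G2) ✓
  (2,6) → (φ(2),φ(6)) = (5,10) ∈ E(G2) ✓
  (2,7) → (φ(2),φ(7)) = (3,10) ∈ E(G2) ✓
  (3,4) → (φ(3),φ(4)) = (1,7) ∈ E(G2) ✓
  (3,6) → (φ(3),φ(6)) = (5,7) ∈ E(G2) ✓
  (3,7) → (φ(3),φ(7)) = (3,7) ∈ E(G2) ✓
  (3,8) → (φ(3),φ(8)) = (4,7) ∈ E(G2) ✓
  (3,11) → (φ(3),φ(11)) = (2,7) ∈ E(G2) ✓
  (4,5) → (φ(4),φ(5)) = (1,6) ∈ E(G2) ✓
  (4,6) → (φ(4),φ(6)) = (1,5) ∈ E(G2) ✓
  (4,7) → (φ(4),φ(7)) = (1,3) ∈ E(G2) ✓
  (4,8) → (φ(4),φ(8)) = (1,4) ∈ E(G2) ✓
  (4,9) → (φ(4),φ(9)) = (1,8) ∈ E(G2) ✓
  (4,10) → (φ(4),φ(10)) = (1,9) ∈ E(G2) ✓
  (4,11) → (φ(4),φ(11)) = (1,2) ∈ E(G2) ✓
  (5,11) → (φ(5),φ(11)) = (2,6) ∈ E(G2) ✓
  (6,8) → (φ(6),φ(8)) = (4,5) ∈ E(G2) ✓
  (6,9) → (φ(6),φ(9)) = (5,8) ∈ E(G2) ✓
  (7,9) → (φ(7),φ(9)) = (3,8) ∈ E(G2) ✓
  (7,10) → (φ(7),φ(10)) = (3,9) ∈ E(G2) ✓
  (8,9) → (φ(8),φ(9)) = (4,8) ∈ E(G2) ✓
  (8,10) → (φ(8),φ(10)) = (4,9) ∈ E(G2) ✓
  (9,10) → (φ(9),φ(10)) = (8,9) ∈ E(G2) ✓
  (9,11) → (φ(9),φ(11)) = (2,8) ∈ E(G2) ✓
All 36 edges of G1 map to edges of G2, and |E(G1)| = |E(G2)| = 36, so φ is a bijection on edges as well as vertices. Hence G1 ≅ G2.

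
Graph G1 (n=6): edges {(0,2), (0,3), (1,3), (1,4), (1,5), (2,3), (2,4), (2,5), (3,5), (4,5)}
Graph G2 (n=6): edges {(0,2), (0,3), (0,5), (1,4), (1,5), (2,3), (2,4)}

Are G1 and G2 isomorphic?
No, not isomorphic

The graphs are NOT isomorphic.

Counting triangles (3-cliques): G1 has 5, G2 has 1.
Triangle count is an isomorphism invariant, so differing triangle counts rule out isomorphism.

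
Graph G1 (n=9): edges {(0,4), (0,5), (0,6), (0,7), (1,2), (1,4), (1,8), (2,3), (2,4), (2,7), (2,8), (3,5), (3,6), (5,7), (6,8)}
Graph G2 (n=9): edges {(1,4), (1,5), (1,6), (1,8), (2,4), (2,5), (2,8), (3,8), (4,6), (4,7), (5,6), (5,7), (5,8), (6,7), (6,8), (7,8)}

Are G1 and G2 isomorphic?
No, not isomorphic

The graphs are NOT isomorphic.

Counting triangles (3-cliques): G1 has 3, G2 has 10.
Triangle count is an isomorphism invariant, so differing triangle counts rule out isomorphism.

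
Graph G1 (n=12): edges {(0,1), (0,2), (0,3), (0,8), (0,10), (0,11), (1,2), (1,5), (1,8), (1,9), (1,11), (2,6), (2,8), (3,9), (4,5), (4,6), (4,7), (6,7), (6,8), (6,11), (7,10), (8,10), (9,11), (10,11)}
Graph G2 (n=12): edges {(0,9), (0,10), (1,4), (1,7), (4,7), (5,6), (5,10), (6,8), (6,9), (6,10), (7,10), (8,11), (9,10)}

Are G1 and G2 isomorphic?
No, not isomorphic

The graphs are NOT isomorphic.

Connected components of G1: 1 component(s) with vertex sets [[0, 1, 2, 3, 4, 5, 6, 7, 8, 9, 10, 11]], sizes [12].
Connected components of G2: 3 component(s) with vertex sets [[2], [3], [0, 1, 4, 5, 6, 7, 8, 9, 10, 11]], sizes [1, 1, 10].
The number of connected components (and the multiset of component sizes) is an isomorphism invariant — an isomorphism maps each component of G1 bijectively onto a component of G2. Since G1 has 1 component(s) and G2 has 3, they cannot be isomorphic.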